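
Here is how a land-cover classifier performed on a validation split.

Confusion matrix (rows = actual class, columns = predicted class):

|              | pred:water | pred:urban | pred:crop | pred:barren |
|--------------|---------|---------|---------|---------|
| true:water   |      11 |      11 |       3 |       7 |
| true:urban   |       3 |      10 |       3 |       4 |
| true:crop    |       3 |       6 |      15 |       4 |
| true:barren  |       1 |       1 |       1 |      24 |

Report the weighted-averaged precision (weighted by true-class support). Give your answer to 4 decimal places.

0.5832

Per-class precision (TP/(TP+FP)):
  water: TP=11, FP=3+3+1=7 → 11/18 = 0.61111
  urban: TP=10, FP=11+6+1=18 → 10/28 = 0.35714
  crop: TP=15, FP=3+3+1=7 → 15/22 = 0.68182
  barren: TP=24, FP=7+4+4=15 → 24/39 = 0.61538
Weighted-precision = Σ (supportᵢ/N)·precisionᵢ with N=107: (32/107)·0.61111 + (20/107)·0.35714 + (28/107)·0.68182 + (27/107)·0.61538 = 0.5832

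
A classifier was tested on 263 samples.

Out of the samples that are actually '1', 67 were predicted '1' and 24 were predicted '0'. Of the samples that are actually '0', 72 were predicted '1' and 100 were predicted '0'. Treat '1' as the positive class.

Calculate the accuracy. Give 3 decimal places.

0.635

Accuracy = (TP+TN)/N = (67+100)/263 = 0.635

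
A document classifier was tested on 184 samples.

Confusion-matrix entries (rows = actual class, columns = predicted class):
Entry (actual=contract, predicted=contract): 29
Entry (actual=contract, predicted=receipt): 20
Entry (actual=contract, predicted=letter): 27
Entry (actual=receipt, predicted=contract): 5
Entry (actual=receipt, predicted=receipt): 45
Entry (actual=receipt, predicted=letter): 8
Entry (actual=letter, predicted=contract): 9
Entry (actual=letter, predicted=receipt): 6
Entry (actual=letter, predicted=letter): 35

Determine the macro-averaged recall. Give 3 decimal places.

Per-class recall (TP/(TP+FN)):
  contract: TP=29, FN=20+27=47 → 29/76 = 0.3816
  receipt: TP=45, FN=5+8=13 → 45/58 = 0.7759
  letter: TP=35, FN=9+6=15 → 35/50 = 0.7000
Macro-recall = mean = (0.3816 + 0.7759 + 0.7000) / 3 = 0.619

0.619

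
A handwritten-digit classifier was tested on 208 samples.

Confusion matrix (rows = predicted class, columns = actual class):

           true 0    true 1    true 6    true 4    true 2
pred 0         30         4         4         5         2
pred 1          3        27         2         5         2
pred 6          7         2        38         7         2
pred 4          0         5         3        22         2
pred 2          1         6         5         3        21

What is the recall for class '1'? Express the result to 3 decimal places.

0.614

Treat '1' as positive and all other classes as negative.
recall = TP/(TP+FN).
1: TP=27, FN=4+2+5+6=17 → 27/44 = 0.6136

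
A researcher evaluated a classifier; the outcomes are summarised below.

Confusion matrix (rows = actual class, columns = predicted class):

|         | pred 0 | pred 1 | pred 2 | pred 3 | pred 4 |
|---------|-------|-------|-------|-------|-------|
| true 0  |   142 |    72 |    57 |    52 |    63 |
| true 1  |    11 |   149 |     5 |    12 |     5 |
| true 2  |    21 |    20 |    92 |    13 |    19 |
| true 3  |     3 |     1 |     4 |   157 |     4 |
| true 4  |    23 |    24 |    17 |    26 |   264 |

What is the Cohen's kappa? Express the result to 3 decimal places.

0.547

Observed agreement pₒ = trace/N = 804/1256 = 0.6401
Expected agreement pₑ = Σ (rowᵢ·colᵢ)/N² = (386·200 + 182·266 + 165·175 + 169·260 + 354·355)/1256² = 0.2054
κ = (pₒ − pₑ)/(1 − pₑ) = (0.6401 − 0.2054)/(1 − 0.2054) = 0.547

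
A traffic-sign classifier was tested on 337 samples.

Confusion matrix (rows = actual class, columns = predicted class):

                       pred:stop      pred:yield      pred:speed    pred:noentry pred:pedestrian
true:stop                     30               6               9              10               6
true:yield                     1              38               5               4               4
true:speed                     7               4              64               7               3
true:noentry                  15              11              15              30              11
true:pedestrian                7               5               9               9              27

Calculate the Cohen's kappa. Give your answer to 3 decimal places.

Observed agreement pₒ = trace/N = 189/337 = 0.5608
Expected agreement pₑ = Σ (rowᵢ·colᵢ)/N² = (61·60 + 52·64 + 85·102 + 82·60 + 57·51)/337² = 0.2068
κ = (pₒ − pₑ)/(1 − pₑ) = (0.5608 − 0.2068)/(1 − 0.2068) = 0.446

0.446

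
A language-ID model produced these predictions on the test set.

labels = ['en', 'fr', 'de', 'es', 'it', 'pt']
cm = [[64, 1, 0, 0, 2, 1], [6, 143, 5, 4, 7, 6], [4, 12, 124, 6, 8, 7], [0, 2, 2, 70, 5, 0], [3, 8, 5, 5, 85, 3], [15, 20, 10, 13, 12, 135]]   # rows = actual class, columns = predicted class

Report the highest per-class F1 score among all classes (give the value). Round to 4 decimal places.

Per-class F1 score (2·TP/(2·TP+FP+FN)):
  en: TP=64, FP=6+4+0+3+15=28, FN=1+0+0+2+1=4 → 128/160 = 0.80000
  fr: TP=143, FP=1+12+2+8+20=43, FN=6+5+4+7+6=28 → 286/357 = 0.80112
  de: TP=124, FP=0+5+2+5+10=22, FN=4+12+6+8+7=37 → 248/307 = 0.80782
  es: TP=70, FP=0+4+6+5+13=28, FN=0+2+2+5+0=9 → 140/177 = 0.79096
  it: TP=85, FP=2+7+8+5+12=34, FN=3+8+5+5+3=24 → 170/228 = 0.74561
  pt: TP=135, FP=1+6+7+0+3=17, FN=15+20+10+13+12=70 → 270/357 = 0.75630
Highest is class 'de' with F1 score = 0.8078.

0.8078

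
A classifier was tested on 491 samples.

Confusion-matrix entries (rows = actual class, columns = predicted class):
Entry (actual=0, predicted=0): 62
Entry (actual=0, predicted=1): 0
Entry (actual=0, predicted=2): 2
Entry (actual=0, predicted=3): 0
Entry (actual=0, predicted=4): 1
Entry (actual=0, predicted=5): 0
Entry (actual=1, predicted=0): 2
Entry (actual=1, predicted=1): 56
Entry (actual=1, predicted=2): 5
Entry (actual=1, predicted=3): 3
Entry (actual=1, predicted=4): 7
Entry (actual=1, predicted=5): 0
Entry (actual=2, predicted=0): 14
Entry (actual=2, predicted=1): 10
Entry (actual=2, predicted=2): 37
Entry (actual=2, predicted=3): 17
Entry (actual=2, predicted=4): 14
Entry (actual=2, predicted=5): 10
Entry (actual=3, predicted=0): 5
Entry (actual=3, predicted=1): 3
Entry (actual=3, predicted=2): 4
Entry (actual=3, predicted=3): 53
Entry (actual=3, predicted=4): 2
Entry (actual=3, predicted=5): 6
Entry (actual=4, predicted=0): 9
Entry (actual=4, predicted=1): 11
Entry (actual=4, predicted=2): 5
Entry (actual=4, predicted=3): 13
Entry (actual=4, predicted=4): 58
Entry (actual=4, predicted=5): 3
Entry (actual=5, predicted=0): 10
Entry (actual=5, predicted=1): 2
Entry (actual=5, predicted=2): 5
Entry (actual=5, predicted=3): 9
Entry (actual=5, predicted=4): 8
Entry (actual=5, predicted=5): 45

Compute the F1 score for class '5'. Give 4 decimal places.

0.6294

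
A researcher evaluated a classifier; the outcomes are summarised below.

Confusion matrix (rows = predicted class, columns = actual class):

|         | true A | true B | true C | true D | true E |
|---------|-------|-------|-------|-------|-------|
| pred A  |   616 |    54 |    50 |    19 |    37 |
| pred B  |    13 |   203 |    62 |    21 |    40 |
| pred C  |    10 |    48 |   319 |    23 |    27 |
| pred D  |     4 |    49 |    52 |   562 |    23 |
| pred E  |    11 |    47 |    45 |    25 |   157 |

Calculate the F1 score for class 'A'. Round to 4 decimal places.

0.8615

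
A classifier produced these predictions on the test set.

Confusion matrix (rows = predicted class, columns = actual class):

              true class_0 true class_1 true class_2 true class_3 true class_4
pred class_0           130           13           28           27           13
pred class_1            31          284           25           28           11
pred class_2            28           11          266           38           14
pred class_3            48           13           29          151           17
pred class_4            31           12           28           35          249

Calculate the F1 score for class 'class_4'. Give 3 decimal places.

Treat 'class_4' as positive and all other classes as negative.
F1 score = 2·TP/(2·TP+FP+FN).
class_4: TP=249, FP=31+12+28+35=106, FN=13+11+14+17=55 → 498/659 = 0.7557

0.756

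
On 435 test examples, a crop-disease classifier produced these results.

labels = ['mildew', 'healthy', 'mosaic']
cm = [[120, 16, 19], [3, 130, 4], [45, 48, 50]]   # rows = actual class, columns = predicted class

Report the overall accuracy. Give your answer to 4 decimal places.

0.6897

Accuracy = trace / total = (120+130+50=300) / 435 = 300/435 = 0.6897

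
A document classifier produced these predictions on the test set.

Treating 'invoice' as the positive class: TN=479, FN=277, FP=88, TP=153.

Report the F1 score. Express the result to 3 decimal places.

Precision = TP/(TP+FP) = 153/241 = 0.6349
Recall = TP/(TP+FN) = 153/430 = 0.3558
F1 = 2·TP/(2·TP+FP+FN) = 306/671 = 0.456

0.456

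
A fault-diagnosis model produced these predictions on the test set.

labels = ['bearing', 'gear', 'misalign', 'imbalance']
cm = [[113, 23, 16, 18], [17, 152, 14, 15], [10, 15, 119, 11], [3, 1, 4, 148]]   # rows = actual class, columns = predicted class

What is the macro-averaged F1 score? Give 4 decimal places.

0.7817

Per-class F1 score (2·TP/(2·TP+FP+FN)):
  bearing: TP=113, FP=17+10+3=30, FN=23+16+18=57 → 226/313 = 0.72204
  gear: TP=152, FP=23+15+1=39, FN=17+14+15=46 → 304/389 = 0.78149
  misalign: TP=119, FP=16+14+4=34, FN=10+15+11=36 → 238/308 = 0.77273
  imbalance: TP=148, FP=18+15+11=44, FN=3+1+4=8 → 296/348 = 0.85057
Macro-F1 score = mean = (0.72204 + 0.78149 + 0.77273 + 0.85057) / 4 = 0.7817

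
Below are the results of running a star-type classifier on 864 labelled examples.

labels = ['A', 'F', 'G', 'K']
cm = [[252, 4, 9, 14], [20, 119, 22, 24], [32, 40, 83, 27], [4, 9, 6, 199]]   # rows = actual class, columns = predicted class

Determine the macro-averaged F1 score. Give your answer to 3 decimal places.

0.725

Per-class F1 score (2·TP/(2·TP+FP+FN)):
  A: TP=252, FP=20+32+4=56, FN=4+9+14=27 → 504/587 = 0.8586
  F: TP=119, FP=4+40+9=53, FN=20+22+24=66 → 238/357 = 0.6667
  G: TP=83, FP=9+22+6=37, FN=32+40+27=99 → 166/302 = 0.5497
  K: TP=199, FP=14+24+27=65, FN=4+9+6=19 → 398/482 = 0.8257
Macro-F1 score = mean = (0.8586 + 0.6667 + 0.5497 + 0.8257) / 4 = 0.725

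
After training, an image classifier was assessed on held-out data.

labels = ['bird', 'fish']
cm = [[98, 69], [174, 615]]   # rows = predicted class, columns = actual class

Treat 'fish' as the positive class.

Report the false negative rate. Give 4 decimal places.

FNR = FN/(FN+TP) = 69/(69+615) = 0.1009

0.1009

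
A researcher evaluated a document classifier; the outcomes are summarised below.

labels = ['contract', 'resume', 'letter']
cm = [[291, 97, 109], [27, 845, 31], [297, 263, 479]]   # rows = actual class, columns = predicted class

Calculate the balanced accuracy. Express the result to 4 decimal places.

0.6608

Balanced accuracy = mean of per-class recall.
  contract: recall = 291/497 = 0.58551
  resume: recall = 845/903 = 0.93577
  letter: recall = 479/1039 = 0.46102
Mean = (0.58551 + 0.93577 + 0.46102) / 3 = 0.6608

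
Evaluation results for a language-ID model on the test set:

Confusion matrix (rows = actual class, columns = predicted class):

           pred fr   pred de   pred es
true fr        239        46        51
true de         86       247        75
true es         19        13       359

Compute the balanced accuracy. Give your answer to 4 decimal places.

0.7450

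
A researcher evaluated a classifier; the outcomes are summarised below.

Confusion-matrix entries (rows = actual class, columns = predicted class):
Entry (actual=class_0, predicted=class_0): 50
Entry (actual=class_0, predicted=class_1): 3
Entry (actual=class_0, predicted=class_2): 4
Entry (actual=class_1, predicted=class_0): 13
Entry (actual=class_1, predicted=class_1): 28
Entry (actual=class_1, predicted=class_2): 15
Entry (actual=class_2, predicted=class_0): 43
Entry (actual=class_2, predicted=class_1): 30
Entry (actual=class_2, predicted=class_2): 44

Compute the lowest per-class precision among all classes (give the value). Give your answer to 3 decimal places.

Per-class precision (TP/(TP+FP)):
  class_0: TP=50, FP=13+43=56 → 50/106 = 0.4717
  class_1: TP=28, FP=3+30=33 → 28/61 = 0.4590
  class_2: TP=44, FP=4+15=19 → 44/63 = 0.6984
Lowest is class 'class_1' with precision = 0.459.

0.459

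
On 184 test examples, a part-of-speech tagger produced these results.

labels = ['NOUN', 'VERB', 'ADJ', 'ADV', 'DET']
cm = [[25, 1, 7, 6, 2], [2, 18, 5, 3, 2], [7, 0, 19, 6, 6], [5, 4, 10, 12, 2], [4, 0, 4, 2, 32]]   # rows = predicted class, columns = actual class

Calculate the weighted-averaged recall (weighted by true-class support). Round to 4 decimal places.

0.5761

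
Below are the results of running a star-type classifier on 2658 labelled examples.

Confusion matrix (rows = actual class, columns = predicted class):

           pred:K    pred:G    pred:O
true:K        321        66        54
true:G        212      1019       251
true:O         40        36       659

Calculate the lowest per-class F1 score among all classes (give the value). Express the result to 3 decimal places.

0.633

Per-class F1 score (2·TP/(2·TP+FP+FN)):
  K: TP=321, FP=212+40=252, FN=66+54=120 → 642/1014 = 0.6331
  G: TP=1019, FP=66+36=102, FN=212+251=463 → 2038/2603 = 0.7829
  O: TP=659, FP=54+251=305, FN=40+36=76 → 1318/1699 = 0.7758
Lowest is class 'K' with F1 score = 0.633.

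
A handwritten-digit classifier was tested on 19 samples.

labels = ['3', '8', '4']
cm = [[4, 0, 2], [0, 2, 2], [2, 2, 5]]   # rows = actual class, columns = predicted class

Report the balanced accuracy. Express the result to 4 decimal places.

Balanced accuracy = mean of per-class recall.
  3: recall = 4/6 = 0.66667
  8: recall = 2/4 = 0.50000
  4: recall = 5/9 = 0.55556
Mean = (0.66667 + 0.50000 + 0.55556) / 3 = 0.5741

0.5741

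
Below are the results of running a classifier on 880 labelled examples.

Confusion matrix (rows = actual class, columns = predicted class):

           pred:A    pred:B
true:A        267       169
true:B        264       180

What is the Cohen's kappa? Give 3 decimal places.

Observed agreement pₒ = trace/N = 447/880 = 0.5080
Expected agreement pₑ = Σ (rowᵢ·colᵢ)/N² = (436·531 + 444·349)/880² = 0.4991
κ = (pₒ − pₑ)/(1 − pₑ) = (0.5080 − 0.4991)/(1 − 0.4991) = 0.018

0.018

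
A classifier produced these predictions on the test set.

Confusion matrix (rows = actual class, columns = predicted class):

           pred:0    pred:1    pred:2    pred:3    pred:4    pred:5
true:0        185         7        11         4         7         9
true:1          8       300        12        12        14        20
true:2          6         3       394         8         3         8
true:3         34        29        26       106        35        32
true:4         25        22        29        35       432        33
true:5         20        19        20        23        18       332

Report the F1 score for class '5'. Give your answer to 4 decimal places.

0.7667

Treat '5' as positive and all other classes as negative.
F1 score = 2·TP/(2·TP+FP+FN).
5: TP=332, FP=9+20+8+32+33=102, FN=20+19+20+23+18=100 → 664/866 = 0.76674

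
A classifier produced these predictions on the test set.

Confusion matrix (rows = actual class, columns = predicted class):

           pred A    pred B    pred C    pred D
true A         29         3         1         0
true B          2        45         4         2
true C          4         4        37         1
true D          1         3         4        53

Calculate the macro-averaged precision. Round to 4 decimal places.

0.8436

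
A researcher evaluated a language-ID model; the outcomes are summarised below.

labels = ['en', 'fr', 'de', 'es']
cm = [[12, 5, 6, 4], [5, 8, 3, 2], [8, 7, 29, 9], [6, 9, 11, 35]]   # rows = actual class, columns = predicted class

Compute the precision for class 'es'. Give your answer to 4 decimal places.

0.7000

Take TP from the diagonal, FP from the rest of the 'es' prediction marginal, FN from the rest of the 'es' actual marginal.
precision = TP/(TP+FP).
es: TP=35, FP=4+2+9=15 → 35/50 = 0.70000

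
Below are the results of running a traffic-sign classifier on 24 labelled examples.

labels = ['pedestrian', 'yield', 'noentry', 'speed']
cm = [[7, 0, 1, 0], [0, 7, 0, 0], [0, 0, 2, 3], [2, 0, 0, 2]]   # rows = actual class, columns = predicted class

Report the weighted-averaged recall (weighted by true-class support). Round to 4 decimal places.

0.7500

Per-class recall (TP/(TP+FN)):
  pedestrian: TP=7, FN=0+1+0=1 → 7/8 = 0.87500
  yield: TP=7, FN=0+0+0=0 → 7/7 = 1.00000
  noentry: TP=2, FN=0+0+3=3 → 2/5 = 0.40000
  speed: TP=2, FN=2+0+0=2 → 2/4 = 0.50000
Weighted-recall = Σ (supportᵢ/N)·recallᵢ with N=24: (8/24)·0.87500 + (7/24)·1.00000 + (5/24)·0.40000 + (4/24)·0.50000 = 0.7500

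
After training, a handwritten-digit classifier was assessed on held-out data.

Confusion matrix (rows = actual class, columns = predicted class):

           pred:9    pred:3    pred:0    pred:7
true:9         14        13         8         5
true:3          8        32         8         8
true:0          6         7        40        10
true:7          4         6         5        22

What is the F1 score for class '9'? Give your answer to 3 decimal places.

0.389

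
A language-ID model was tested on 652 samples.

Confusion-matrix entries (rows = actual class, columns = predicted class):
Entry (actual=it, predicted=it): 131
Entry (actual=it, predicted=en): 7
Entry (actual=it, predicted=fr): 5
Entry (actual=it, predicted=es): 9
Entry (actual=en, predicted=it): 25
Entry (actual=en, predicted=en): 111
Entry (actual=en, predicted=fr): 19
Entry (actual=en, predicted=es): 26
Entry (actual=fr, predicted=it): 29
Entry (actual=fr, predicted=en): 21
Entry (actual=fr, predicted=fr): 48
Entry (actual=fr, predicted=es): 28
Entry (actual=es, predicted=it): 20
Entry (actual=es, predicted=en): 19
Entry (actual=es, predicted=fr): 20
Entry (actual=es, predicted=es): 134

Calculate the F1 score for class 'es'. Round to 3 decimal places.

0.687

One-vs-rest for 'es': TP = diagonal; FP = other classes predicted 'es'; FN = 'es' predicted as other.
F1 score = 2·TP/(2·TP+FP+FN).
es: TP=134, FP=9+26+28=63, FN=20+19+20=59 → 268/390 = 0.6872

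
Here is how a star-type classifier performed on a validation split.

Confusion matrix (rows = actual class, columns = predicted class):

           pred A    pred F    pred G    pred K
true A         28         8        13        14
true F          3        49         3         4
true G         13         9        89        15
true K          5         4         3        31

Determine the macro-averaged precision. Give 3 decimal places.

Per-class precision (TP/(TP+FP)):
  A: TP=28, FP=3+13+5=21 → 28/49 = 0.5714
  F: TP=49, FP=8+9+4=21 → 49/70 = 0.7000
  G: TP=89, FP=13+3+3=19 → 89/108 = 0.8241
  K: TP=31, FP=14+4+15=33 → 31/64 = 0.4844
Macro-precision = mean = (0.5714 + 0.7000 + 0.8241 + 0.4844) / 4 = 0.645

0.645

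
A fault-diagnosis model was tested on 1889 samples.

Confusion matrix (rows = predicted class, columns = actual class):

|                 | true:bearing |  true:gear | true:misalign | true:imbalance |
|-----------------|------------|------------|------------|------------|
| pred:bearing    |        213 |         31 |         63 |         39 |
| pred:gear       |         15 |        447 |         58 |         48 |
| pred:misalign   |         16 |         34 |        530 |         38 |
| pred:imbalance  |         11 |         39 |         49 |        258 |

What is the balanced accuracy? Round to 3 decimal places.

Balanced accuracy = mean of per-class recall.
  bearing: recall = 213/255 = 0.8353
  gear: recall = 447/551 = 0.8113
  misalign: recall = 530/700 = 0.7571
  imbalance: recall = 258/383 = 0.6736
Mean = (0.8353 + 0.8113 + 0.7571 + 0.6736) / 4 = 0.769

0.769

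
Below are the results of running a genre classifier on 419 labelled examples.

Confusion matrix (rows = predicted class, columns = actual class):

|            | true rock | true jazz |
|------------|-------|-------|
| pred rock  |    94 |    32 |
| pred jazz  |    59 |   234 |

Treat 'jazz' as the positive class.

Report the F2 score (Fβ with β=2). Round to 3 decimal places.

Fβ = (1+β²)·TP / ((1+β²)·TP + β²·FN + FP), with β²=4
= 5·234 / (5·234 + 4·32 + 59) = 0.862

0.862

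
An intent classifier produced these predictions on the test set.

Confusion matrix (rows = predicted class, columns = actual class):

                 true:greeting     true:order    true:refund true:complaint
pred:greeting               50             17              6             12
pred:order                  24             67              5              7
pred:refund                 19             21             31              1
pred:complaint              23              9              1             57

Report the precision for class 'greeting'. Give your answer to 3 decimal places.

0.588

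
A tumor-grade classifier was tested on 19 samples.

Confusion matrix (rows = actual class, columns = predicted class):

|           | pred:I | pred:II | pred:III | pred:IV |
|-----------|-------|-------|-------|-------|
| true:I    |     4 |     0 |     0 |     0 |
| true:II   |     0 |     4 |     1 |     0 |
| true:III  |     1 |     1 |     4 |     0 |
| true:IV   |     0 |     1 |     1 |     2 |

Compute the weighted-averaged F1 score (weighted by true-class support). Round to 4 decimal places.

0.7294

Per-class F1 score (2·TP/(2·TP+FP+FN)):
  I: TP=4, FP=0+1+0=1, FN=0+0+0=0 → 8/9 = 0.88889
  II: TP=4, FP=0+1+1=2, FN=0+1+0=1 → 8/11 = 0.72727
  III: TP=4, FP=0+1+1=2, FN=1+1+0=2 → 8/12 = 0.66667
  IV: TP=2, FP=0+0+0=0, FN=0+1+1=2 → 4/6 = 0.66667
Weighted-F1 score = Σ (supportᵢ/N)·F1 scoreᵢ with N=19: (4/19)·0.88889 + (5/19)·0.72727 + (6/19)·0.66667 + (4/19)·0.66667 = 0.7294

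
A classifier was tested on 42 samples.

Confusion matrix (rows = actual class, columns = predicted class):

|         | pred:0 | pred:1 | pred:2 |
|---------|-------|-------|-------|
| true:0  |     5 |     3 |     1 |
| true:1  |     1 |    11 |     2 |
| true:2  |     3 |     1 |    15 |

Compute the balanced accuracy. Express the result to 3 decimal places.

0.710

Balanced accuracy = mean of per-class recall.
  0: recall = 5/9 = 0.5556
  1: recall = 11/14 = 0.7857
  2: recall = 15/19 = 0.7895
Mean = (0.5556 + 0.7857 + 0.7895) / 3 = 0.710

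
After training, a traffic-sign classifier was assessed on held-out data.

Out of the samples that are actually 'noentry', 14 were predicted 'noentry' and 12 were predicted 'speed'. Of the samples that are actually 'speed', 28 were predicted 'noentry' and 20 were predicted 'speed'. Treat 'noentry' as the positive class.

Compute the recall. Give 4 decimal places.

0.5385

Recall = TP/(TP+FN) = 14/(14+12) = 14/26 = 0.5385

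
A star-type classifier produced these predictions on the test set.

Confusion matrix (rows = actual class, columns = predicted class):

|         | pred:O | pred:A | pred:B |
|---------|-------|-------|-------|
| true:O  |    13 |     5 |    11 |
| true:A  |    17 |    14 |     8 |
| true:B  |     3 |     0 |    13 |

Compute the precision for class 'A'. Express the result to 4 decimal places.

Treat 'A' as positive and all other classes as negative.
precision = TP/(TP+FP).
A: TP=14, FP=5+0=5 → 14/19 = 0.73684

0.7368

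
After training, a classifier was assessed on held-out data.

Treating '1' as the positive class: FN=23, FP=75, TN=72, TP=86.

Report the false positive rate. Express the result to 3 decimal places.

FPR = FP/(FP+TN) = 75/(75+72) = 0.510

0.510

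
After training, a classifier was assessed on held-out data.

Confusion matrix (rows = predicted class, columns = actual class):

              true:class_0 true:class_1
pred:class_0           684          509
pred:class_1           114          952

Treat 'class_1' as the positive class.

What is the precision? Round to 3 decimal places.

Precision = TP/(TP+FP) = 952/(952+114) = 952/1066 = 0.893

0.893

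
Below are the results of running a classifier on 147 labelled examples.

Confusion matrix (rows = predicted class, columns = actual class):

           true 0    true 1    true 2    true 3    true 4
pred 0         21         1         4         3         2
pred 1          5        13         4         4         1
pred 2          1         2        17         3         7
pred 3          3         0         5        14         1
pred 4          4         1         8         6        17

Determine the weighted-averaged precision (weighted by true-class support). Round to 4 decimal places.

0.5730

Per-class precision (TP/(TP+FP)):
  0: TP=21, FP=1+4+3+2=10 → 21/31 = 0.67742
  1: TP=13, FP=5+4+4+1=14 → 13/27 = 0.48148
  2: TP=17, FP=1+2+3+7=13 → 17/30 = 0.56667
  3: TP=14, FP=3+0+5+1=9 → 14/23 = 0.60870
  4: TP=17, FP=4+1+8+6=19 → 17/36 = 0.47222
Weighted-precision = Σ (supportᵢ/N)·precisionᵢ with N=147: (34/147)·0.67742 + (17/147)·0.48148 + (38/147)·0.56667 + (30/147)·0.60870 + (28/147)·0.47222 = 0.5730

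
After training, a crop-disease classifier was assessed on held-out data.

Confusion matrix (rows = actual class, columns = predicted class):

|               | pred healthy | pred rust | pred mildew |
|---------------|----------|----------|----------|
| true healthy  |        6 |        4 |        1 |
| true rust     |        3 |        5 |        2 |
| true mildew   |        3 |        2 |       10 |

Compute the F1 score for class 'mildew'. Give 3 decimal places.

F1 score = 2·TP/(2·TP+FP+FN).
mildew: TP=10, FP=1+2=3, FN=3+2=5 → 20/28 = 0.7143

0.714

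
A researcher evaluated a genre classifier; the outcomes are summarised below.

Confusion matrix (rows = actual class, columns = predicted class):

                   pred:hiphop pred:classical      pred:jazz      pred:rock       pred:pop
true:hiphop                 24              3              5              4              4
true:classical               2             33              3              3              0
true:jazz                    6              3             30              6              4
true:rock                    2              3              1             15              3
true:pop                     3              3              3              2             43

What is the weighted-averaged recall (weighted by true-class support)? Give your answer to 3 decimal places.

Per-class recall (TP/(TP+FN)):
  hiphop: TP=24, FN=3+5+4+4=16 → 24/40 = 0.6000
  classical: TP=33, FN=2+3+3+0=8 → 33/41 = 0.8049
  jazz: TP=30, FN=6+3+6+4=19 → 30/49 = 0.6122
  rock: TP=15, FN=2+3+1+3=9 → 15/24 = 0.6250
  pop: TP=43, FN=3+3+3+2=11 → 43/54 = 0.7963
Weighted-recall = Σ (supportᵢ/N)·recallᵢ with N=208: (40/208)·0.6000 + (41/208)·0.8049 + (49/208)·0.6122 + (24/208)·0.6250 + (54/208)·0.7963 = 0.697

0.697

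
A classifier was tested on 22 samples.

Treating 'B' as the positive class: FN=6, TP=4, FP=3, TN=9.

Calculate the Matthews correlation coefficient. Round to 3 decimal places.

0.160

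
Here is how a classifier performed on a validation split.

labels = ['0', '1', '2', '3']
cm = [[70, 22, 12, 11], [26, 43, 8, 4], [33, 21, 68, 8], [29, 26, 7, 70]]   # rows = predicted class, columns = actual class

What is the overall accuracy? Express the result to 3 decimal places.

0.548

Accuracy = trace / total = (70+43+68+70=251) / 458 = 251/458 = 0.548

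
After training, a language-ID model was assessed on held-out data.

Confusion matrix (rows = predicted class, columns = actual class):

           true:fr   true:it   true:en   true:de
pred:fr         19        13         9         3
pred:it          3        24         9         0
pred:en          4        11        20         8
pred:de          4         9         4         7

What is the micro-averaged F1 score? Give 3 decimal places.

0.476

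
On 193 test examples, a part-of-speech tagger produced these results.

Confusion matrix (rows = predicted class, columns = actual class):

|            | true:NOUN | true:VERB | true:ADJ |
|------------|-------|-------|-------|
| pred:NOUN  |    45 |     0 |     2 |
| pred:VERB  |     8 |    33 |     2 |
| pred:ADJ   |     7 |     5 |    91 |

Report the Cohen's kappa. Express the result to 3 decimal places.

0.799

Observed agreement pₒ = trace/N = 169/193 = 0.8756
Expected agreement pₑ = Σ (rowᵢ·colᵢ)/N² = (60·47 + 38·43 + 95·103)/193² = 0.3823
κ = (pₒ − pₑ)/(1 − pₑ) = (0.8756 − 0.3823)/(1 − 0.3823) = 0.799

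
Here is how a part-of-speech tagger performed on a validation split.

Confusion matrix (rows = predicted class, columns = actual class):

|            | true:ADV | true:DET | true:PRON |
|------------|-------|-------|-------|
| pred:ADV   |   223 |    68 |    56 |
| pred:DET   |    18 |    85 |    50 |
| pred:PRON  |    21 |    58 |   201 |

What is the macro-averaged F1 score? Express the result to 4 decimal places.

Per-class F1 score (2·TP/(2·TP+FP+FN)):
  ADV: TP=223, FP=68+56=124, FN=18+21=39 → 446/609 = 0.73235
  DET: TP=85, FP=18+50=68, FN=68+58=126 → 170/364 = 0.46703
  PRON: TP=201, FP=21+58=79, FN=56+50=106 → 402/587 = 0.68484
Macro-F1 score = mean = (0.73235 + 0.46703 + 0.68484) / 3 = 0.6281

0.6281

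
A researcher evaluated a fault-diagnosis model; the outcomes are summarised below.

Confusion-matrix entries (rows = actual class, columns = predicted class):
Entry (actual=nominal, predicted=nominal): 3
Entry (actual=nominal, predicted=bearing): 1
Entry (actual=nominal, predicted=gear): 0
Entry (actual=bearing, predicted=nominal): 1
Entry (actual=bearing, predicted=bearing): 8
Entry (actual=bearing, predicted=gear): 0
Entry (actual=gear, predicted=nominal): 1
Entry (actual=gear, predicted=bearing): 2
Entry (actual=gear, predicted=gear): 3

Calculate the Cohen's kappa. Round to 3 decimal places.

0.576

Observed agreement pₒ = trace/N = 14/19 = 0.7368
Expected agreement pₑ = Σ (rowᵢ·colᵢ)/N² = (4·5 + 9·11 + 6·3)/19² = 0.3795
κ = (pₒ − pₑ)/(1 − pₑ) = (0.7368 − 0.3795)/(1 − 0.3795) = 0.576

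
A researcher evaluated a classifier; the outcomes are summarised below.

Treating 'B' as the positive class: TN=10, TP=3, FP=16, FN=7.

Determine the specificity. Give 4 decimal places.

Specificity = TN/(TN+FP) = 10/(10+16) = 0.3846

0.3846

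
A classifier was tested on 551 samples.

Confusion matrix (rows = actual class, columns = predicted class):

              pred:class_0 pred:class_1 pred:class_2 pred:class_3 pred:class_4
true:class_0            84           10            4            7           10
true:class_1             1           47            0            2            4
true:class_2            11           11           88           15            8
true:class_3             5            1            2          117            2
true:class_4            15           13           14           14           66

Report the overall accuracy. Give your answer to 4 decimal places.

Accuracy = trace / total = (84+47+88+117+66=402) / 551 = 402/551 = 0.7296

0.7296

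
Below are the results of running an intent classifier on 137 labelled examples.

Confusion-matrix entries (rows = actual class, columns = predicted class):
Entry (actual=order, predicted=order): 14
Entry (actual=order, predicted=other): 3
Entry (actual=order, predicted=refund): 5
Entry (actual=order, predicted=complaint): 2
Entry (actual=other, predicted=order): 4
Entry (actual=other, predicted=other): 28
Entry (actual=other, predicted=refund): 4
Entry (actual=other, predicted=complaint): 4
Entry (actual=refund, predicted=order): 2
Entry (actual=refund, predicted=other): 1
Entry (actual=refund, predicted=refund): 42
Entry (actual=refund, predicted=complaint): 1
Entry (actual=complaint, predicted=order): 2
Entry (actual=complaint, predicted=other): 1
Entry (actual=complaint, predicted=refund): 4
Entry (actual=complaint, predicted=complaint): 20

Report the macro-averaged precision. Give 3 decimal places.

Per-class precision (TP/(TP+FP)):
  order: TP=14, FP=4+2+2=8 → 14/22 = 0.6364
  other: TP=28, FP=3+1+1=5 → 28/33 = 0.8485
  refund: TP=42, FP=5+4+4=13 → 42/55 = 0.7636
  complaint: TP=20, FP=2+4+1=7 → 20/27 = 0.7407
Macro-precision = mean = (0.6364 + 0.8485 + 0.7636 + 0.7407) / 4 = 0.747

0.747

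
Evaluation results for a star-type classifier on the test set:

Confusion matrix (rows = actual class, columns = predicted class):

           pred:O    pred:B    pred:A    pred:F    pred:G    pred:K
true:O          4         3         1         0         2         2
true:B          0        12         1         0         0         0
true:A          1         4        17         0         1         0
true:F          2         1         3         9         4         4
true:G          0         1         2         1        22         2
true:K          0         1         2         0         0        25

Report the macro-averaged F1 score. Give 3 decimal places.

Per-class F1 score (2·TP/(2·TP+FP+FN)):
  O: TP=4, FP=0+1+2+0+0=3, FN=3+1+0+2+2=8 → 8/19 = 0.4211
  B: TP=12, FP=3+4+1+1+1=10, FN=0+1+0+0+0=1 → 24/35 = 0.6857
  A: TP=17, FP=1+1+3+2+2=9, FN=1+4+0+1+0=6 → 34/49 = 0.6939
  F: TP=9, FP=0+0+0+1+0=1, FN=2+1+3+4+4=14 → 18/33 = 0.5455
  G: TP=22, FP=2+0+1+4+0=7, FN=0+1+2+1+2=6 → 44/57 = 0.7719
  K: TP=25, FP=2+0+0+4+2=8, FN=0+1+2+0+0=3 → 50/61 = 0.8197
Macro-F1 score = mean = (0.4211 + 0.6857 + 0.6939 + 0.5455 + 0.7719 + 0.8197) / 6 = 0.656

0.656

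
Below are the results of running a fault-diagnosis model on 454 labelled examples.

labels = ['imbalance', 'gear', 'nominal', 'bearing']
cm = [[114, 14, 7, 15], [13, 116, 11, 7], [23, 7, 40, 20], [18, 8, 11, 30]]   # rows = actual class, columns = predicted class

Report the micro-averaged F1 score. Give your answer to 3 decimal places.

Micro-averaging pools counts across classes: ΣTP=300, ΣFP=154, ΣFN=154.
Micro-F1 score = 2·TP/(2·TP+FP+FN) on pooled counts = 0.661 (equals overall accuracy in single-label multiclass).

0.661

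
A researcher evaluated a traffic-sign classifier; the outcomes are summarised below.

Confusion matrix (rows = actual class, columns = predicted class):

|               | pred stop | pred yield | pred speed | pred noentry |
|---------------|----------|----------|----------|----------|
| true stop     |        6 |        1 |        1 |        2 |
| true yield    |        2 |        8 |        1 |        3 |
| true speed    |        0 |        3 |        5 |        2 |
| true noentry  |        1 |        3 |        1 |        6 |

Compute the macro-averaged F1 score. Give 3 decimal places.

0.560

Per-class F1 score (2·TP/(2·TP+FP+FN)):
  stop: TP=6, FP=2+0+1=3, FN=1+1+2=4 → 12/19 = 0.6316
  yield: TP=8, FP=1+3+3=7, FN=2+1+3=6 → 16/29 = 0.5517
  speed: TP=5, FP=1+1+1=3, FN=0+3+2=5 → 10/18 = 0.5556
  noentry: TP=6, FP=2+3+2=7, FN=1+3+1=5 → 12/24 = 0.5000
Macro-F1 score = mean = (0.6316 + 0.5517 + 0.5556 + 0.5000) / 4 = 0.560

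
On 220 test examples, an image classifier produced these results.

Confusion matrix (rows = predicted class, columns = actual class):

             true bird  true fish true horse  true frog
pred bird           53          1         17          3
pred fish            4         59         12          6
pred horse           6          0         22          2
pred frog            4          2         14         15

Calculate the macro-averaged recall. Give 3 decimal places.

Per-class recall (TP/(TP+FN)):
  bird: TP=53, FN=4+6+4=14 → 53/67 = 0.7910
  fish: TP=59, FN=1+0+2=3 → 59/62 = 0.9516
  horse: TP=22, FN=17+12+14=43 → 22/65 = 0.3385
  frog: TP=15, FN=3+6+2=11 → 15/26 = 0.5769
Macro-recall = mean = (0.7910 + 0.9516 + 0.3385 + 0.5769) / 4 = 0.665

0.665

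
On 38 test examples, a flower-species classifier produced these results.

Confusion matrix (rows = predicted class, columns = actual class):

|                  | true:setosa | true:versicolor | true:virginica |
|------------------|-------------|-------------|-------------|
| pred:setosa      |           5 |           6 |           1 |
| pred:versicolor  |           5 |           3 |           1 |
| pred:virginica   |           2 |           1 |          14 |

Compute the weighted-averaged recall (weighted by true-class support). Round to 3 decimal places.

0.579

Per-class recall (TP/(TP+FN)):
  setosa: TP=5, FN=5+2=7 → 5/12 = 0.4167
  versicolor: TP=3, FN=6+1=7 → 3/10 = 0.3000
  virginica: TP=14, FN=1+1=2 → 14/16 = 0.8750
Weighted-recall = Σ (supportᵢ/N)·recallᵢ with N=38: (12/38)·0.4167 + (10/38)·0.3000 + (16/38)·0.8750 = 0.579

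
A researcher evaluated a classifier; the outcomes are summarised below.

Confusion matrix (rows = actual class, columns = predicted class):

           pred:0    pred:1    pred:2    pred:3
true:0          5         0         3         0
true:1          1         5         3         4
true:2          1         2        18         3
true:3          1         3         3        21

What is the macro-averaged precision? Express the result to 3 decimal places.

0.635

Per-class precision (TP/(TP+FP)):
  0: TP=5, FP=1+1+1=3 → 5/8 = 0.6250
  1: TP=5, FP=0+2+3=5 → 5/10 = 0.5000
  2: TP=18, FP=3+3+3=9 → 18/27 = 0.6667
  3: TP=21, FP=0+4+3=7 → 21/28 = 0.7500
Macro-precision = mean = (0.6250 + 0.5000 + 0.6667 + 0.7500) / 4 = 0.635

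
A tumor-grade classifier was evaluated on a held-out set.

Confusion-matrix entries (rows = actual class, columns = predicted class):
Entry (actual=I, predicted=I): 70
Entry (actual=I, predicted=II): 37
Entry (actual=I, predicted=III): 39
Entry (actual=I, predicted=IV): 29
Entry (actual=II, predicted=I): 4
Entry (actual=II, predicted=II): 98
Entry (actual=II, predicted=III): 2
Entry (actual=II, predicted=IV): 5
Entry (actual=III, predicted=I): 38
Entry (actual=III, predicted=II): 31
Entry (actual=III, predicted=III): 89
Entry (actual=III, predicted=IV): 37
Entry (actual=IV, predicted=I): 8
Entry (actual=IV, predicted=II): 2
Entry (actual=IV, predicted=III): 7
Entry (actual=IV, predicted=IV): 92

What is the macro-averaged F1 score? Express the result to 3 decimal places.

Per-class F1 score (2·TP/(2·TP+FP+FN)):
  I: TP=70, FP=4+38+8=50, FN=37+39+29=105 → 140/295 = 0.4746
  II: TP=98, FP=37+31+2=70, FN=4+2+5=11 → 196/277 = 0.7076
  III: TP=89, FP=39+2+7=48, FN=38+31+37=106 → 178/332 = 0.5361
  IV: TP=92, FP=29+5+37=71, FN=8+2+7=17 → 184/272 = 0.6765
Macro-F1 score = mean = (0.4746 + 0.7076 + 0.5361 + 0.6765) / 4 = 0.599

0.599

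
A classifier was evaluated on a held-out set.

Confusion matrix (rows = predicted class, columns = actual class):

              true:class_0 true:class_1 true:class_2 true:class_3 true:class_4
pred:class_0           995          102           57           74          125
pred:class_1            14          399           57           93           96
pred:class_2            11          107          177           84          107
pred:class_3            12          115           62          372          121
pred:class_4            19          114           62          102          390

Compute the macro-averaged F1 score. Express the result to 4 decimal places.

0.5588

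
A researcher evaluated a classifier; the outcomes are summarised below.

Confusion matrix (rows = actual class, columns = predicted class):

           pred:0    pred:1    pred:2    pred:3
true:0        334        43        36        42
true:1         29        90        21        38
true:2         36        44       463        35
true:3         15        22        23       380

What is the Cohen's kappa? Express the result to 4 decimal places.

0.6782

Observed agreement pₒ = trace/N = 1267/1651 = 0.76741
Expected agreement pₑ = Σ (rowᵢ·colᵢ)/N² = (455·414 + 178·199 + 578·543 + 440·495)/1651² = 0.27715
κ = (pₒ − pₑ)/(1 − pₑ) = (0.76741 − 0.27715)/(1 − 0.27715) = 0.6782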